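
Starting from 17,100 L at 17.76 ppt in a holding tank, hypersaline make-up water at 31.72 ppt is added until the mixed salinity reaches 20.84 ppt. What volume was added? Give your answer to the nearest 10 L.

4840 L

Salt balance: 17,100×17.76 + V×31.72 = (17,100+V)×20.84
303,696 + 31.72V = 356,364 + 20.84V
52,668 = 10.88V
V = 4,840.81 L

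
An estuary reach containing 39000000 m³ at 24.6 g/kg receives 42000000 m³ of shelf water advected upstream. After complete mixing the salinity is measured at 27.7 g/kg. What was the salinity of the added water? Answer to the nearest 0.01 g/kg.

Salt balance: 39,000,000×24.6 + 42,000,000×S = 81,000,000×27.7
959,400,000 + 42,000,000·S = 2,243,700,000
S = (2,243,700,000 − 959,400,000) / 42,000,000 = 30.5786 g/kg

30.58 g/kg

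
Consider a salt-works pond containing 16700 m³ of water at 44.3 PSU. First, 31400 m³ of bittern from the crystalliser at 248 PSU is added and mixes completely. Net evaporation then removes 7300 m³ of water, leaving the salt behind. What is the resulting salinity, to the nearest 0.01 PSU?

209.00 PSU

After mixing: salt = 16,700×44.3 + 31,400×248 = 8,527,010; volume = 48,100 m³
After evaporation: salt unchanged = 8,527,010; volume = 48,100 − 7,300 = 40,800 m³
S = 8,527,010 / 40,800 = 208.9953 PSU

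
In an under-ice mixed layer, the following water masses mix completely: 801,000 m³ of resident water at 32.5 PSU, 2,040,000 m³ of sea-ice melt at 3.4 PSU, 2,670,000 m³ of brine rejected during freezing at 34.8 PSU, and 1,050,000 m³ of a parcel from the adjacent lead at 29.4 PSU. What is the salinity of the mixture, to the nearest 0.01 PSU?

Mass of salt is conserved:
salt = 801,000×32.5 + 2,040,000×3.4 + 2,670,000×34.8 + 1,050,000×29.4 = 26,032,500 + 6,936,000 + 92,916,000 + 30,870,000 = 156,754,500
volume = 801,000 + 2,040,000 + 2,670,000 + 1,050,000 = 6,561,000 m³
S = 156,754,500 / 6,561,000 = 23.8919 PSU

23.89 PSU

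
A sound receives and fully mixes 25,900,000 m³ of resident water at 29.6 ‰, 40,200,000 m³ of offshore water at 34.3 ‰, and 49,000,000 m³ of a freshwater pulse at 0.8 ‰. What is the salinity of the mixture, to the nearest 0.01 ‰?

18.98 ‰

By conservation of dissolved salt,
salt = 25,900,000×29.6 + 40,200,000×34.3 + 49,000,000×0.8 = 766,640,000 + 1,378,860,000 + 39,200,000 = 2,184,700,000
volume = 25,900,000 + 40,200,000 + 49,000,000 = 115,100,000 m³
S = 2,184,700,000 / 115,100,000 = 18.9809 ‰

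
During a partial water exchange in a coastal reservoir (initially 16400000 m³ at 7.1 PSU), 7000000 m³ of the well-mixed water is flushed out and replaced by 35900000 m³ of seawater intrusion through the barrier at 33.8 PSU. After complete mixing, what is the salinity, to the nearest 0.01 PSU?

Remaining after removal: 9,400,000 m³ at 7.1 PSU (salt = 66,740,000)
After addition: salt = 66,740,000 + 35,900,000×33.8 = 1,280,160,000; volume = 45,300,000 m³
S = 1,280,160,000 / 45,300,000 = 28.2596 PSU

28.26 PSU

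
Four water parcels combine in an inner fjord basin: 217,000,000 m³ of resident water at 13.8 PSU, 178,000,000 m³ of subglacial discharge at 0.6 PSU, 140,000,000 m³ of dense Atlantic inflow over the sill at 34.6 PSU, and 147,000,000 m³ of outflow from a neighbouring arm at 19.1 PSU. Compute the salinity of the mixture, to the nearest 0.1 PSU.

15.8 PSU

Total salt / total volume:
salt = 217,000,000×13.8 + 178,000,000×0.6 + 140,000,000×34.6 + 147,000,000×19.1 = 2,994,600,000 + 106,800,000 + 4,844,000,000 + 2,807,700,000 = 10,753,100,000
volume = 217,000,000 + 178,000,000 + 140,000,000 + 147,000,000 = 682,000,000 m³
S = 10,753,100,000 / 682,000,000 = 15.767 PSU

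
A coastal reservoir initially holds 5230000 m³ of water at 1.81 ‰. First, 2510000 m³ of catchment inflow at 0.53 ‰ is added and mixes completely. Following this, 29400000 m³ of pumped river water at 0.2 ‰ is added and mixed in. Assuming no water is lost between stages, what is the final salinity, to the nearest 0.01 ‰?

0.45 ‰

By conservation of dissolved salt,
Initial salt = 5,230,000×1.81 = 9,466,300
After stage 1: salt = 9,466,300 + 2,510,000×0.53 = 10,796,600; volume = 7,740,000 m³; S = 1.395 ‰
After stage 2: salt = 10,796,600 + 29,400,000×0.2 = 16,676,600; volume = 37,140,000 m³
S = 16,676,600 / 37,140,000 = 0.449 ‰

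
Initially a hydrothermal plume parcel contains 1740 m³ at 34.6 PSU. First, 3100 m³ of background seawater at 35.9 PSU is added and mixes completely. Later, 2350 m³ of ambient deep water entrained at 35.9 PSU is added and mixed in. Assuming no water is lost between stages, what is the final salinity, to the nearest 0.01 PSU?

35.59 PSU

Total salt / total volume:
Initial salt = 1,740×34.6 = 60,204
After stage 1: salt = 60,204 + 3,100×35.9 = 171,494; volume = 4,840 m³; S = 35.433 PSU
After stage 2: salt = 171,494 + 2,350×35.9 = 255,859; volume = 7,190 m³
S = 255,859 / 7,190 = 35.5854 PSU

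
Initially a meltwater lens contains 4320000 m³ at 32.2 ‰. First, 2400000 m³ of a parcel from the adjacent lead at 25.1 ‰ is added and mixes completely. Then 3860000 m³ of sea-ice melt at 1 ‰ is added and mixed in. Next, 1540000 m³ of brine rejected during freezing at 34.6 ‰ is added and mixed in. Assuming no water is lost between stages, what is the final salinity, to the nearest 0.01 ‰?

21.16 ‰

Salt balance:
Initial salt = 4,320,000×32.2 = 139,104,000
After stage 1: salt = 139,104,000 + 2,400,000×25.1 = 199,344,000; volume = 6,720,000 m³; S = 29.664 ‰
After stage 2: salt = 199,344,000 + 3,860,000×1 = 203,204,000; volume = 10,580,000 m³; S = 19.206 ‰
After stage 3: salt = 203,204,000 + 1,540,000×34.6 = 256,488,000; volume = 12,120,000 m³
S = 256,488,000 / 12,120,000 = 21.1624 ‰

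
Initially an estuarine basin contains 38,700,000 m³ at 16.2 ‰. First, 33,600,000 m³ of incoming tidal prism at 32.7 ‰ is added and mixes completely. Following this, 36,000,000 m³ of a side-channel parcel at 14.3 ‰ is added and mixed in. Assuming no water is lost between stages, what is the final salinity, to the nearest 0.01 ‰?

20.69 ‰

By conservation of dissolved salt,
Initial salt = 38,700,000×16.2 = 626,940,000
After stage 1: salt = 626,940,000 + 33,600,000×32.7 = 1,725,660,000; volume = 72,300,000 m³; S = 23.868 ‰
After stage 2: salt = 1,725,660,000 + 36,000,000×14.3 = 2,240,460,000; volume = 108,300,000 m³
S = 2,240,460,000 / 108,300,000 = 20.6875 ‰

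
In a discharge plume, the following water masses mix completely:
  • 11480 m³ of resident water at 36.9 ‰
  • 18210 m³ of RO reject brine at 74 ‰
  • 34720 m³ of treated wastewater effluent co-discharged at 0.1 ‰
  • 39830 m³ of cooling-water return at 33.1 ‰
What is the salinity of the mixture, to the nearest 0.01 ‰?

29.67 ‰

Salt balance:
salt = 11,480×36.9 + 18,210×74 + 34,720×0.1 + 39,830×33.1 = 423,612 + 1,347,540 + 3,472 + 1,318,373 = 3,092,997
volume = 11,480 + 18,210 + 34,720 + 39,830 = 104,240 m³
S = 3,092,997 / 104,240 = 29.6719 ‰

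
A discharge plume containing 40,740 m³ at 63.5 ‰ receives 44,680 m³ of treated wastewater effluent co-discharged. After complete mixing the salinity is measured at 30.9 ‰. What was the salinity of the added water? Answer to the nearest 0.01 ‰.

1.17 ‰

Salt balance: 40,740×63.5 + 44,680×S = 85,420×30.9
2,586,990 + 44,680·S = 2,639,478
S = (2,639,478 − 2,586,990) / 44,680 = 1.1748 ‰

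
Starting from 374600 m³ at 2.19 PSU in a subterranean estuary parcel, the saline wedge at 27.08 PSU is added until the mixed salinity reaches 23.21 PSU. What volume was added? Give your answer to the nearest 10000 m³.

Salt balance: 374,600×2.19 + V×27.08 = (374,600+V)×23.21
820,374 + 27.08V = 8,694,466 + 23.21V
7,874,092 = 3.87V
V = 2,034,649.1 m³

2030000 m³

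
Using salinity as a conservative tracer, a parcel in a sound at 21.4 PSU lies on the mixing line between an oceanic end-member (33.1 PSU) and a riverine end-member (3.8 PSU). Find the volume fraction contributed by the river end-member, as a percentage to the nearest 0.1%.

39.9%

Let f be the freshwater fraction. Salt balance per unit volume:
f×3.8 + (1−f)×33.1 = 21.4
f = (33.1 − 21.4) / (33.1 − 3.8) = 11.7/29.3 = 0.3993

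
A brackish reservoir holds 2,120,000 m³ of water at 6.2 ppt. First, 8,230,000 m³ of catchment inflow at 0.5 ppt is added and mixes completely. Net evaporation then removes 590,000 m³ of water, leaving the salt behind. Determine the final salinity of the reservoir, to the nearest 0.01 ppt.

1.77 ppt

After mixing: salt = 2,120,000×6.2 + 8,230,000×0.5 = 17,259,000; volume = 10,350,000 m³
After evaporation: salt unchanged = 17,259,000; volume = 10,350,000 − 590,000 = 9,760,000 m³
S = 17,259,000 / 9,760,000 = 1.7683 ppt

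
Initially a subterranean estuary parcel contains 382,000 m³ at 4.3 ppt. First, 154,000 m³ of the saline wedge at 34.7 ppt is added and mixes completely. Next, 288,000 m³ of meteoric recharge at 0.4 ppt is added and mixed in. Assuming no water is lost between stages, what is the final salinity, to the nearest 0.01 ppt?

8.62 ppt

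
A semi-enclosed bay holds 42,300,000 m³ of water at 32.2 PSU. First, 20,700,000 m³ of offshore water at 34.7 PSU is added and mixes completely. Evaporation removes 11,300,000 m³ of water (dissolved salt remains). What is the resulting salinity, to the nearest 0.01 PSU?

40.24 PSU

After mixing: salt = 42,300,000×32.2 + 20,700,000×34.7 = 2,080,350,000; volume = 63,000,000 m³
After evaporation: salt unchanged = 2,080,350,000; volume = 63,000,000 − 11,300,000 = 51,700,000 m³
S = 2,080,350,000 / 51,700,000 = 40.2389 PSU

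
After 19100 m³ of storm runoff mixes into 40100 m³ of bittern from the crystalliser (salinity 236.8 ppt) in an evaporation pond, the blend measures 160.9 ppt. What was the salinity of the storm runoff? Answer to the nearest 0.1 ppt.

Salt balance: 40,100×236.8 + 19,100×S = 59,200×160.9
9,495,680 + 19,100·S = 9,525,280
S = (9,525,280 − 9,495,680) / 19,100 = 1.5497 ppt

1.5 ppt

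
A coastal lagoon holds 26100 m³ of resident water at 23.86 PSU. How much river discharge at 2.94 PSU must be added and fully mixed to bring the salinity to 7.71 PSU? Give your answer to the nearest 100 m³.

Salt balance: 26,100×23.86 + V×2.94 = (26,100+V)×7.71
622,746 + 2.94V = 201,231 + 7.71V
421,515 = 4.77V
V = 88,367.92 m³

88400 m³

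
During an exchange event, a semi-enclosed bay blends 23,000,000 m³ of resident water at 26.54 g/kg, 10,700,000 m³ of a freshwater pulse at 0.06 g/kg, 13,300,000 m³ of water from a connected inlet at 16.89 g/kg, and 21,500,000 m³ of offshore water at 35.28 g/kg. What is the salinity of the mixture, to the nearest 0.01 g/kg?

Total salt / total volume:
salt = 23,000,000×26.54 + 10,700,000×0.06 + 13,300,000×16.89 + 21,500,000×35.28 = 610,420,000 + 642,000 + 224,637,000 + 758,520,000 = 1,594,219,000
volume = 23,000,000 + 10,700,000 + 13,300,000 + 21,500,000 = 68,500,000 m³
S = 1,594,219,000 / 68,500,000 = 23.2733 g/kg

23.27 g/kg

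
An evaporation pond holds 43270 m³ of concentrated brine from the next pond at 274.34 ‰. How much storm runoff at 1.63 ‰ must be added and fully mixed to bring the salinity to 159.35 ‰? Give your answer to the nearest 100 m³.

31500 m³

Salt balance: 43,270×274.34 + V×1.63 = (43,270+V)×159.35
11,870,691.8 + 1.63V = 6,895,074.5 + 159.35V
4,975,617.3 = 157.72V
V = 31,547.16 m³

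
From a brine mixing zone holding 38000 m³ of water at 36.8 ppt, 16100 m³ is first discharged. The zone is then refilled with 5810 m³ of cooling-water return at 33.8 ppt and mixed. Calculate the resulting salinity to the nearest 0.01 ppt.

36.17 ppt

Remaining after removal: 21,900 m³ at 36.8 ppt (salt = 805,920)
After addition: salt = 805,920 + 5,810×33.8 = 1,002,298; volume = 27,710 m³
S = 1,002,298 / 27,710 = 36.171 ppt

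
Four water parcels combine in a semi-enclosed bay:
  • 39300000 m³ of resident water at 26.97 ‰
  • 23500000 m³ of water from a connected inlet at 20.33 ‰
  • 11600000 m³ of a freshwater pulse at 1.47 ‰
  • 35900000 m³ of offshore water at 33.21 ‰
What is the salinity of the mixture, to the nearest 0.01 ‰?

Conserving salt mass:
salt = 39,300,000×26.97 + 23,500,000×20.33 + 11,600,000×1.47 + 35,900,000×33.21 = 1,059,921,000 + 477,755,000 + 17,052,000 + 1,192,239,000 = 2,746,967,000
volume = 39,300,000 + 23,500,000 + 11,600,000 + 35,900,000 = 110,300,000 m³
S = 2,746,967,000 / 110,300,000 = 24.9045 ‰

24.90 ‰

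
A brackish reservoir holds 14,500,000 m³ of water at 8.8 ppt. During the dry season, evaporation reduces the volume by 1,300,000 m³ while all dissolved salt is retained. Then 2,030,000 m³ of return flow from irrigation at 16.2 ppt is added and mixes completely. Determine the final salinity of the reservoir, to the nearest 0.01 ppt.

10.54 ppt

After evaporation: salt = 14,500,000×8.8 = 127,600,000; volume = 14,500,000 − 1,300,000 = 13,200,000 m³
After mixing: salt = 127,600,000 + 2,030,000×16.2 = 160,486,000; volume = 13,200,000 + 2,030,000 = 15,230,000 m³
S = 160,486,000 / 15,230,000 = 10.5375 ppt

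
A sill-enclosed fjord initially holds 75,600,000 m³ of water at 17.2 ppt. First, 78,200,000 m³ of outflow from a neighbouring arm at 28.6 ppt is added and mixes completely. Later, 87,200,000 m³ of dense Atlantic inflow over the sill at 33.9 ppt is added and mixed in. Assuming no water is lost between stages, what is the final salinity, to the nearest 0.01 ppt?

Conserving salt mass:
Initial salt = 75,600,000×17.2 = 1,300,320,000
After stage 1: salt = 1,300,320,000 + 78,200,000×28.6 = 3,536,840,000; volume = 153,800,000 m³; S = 22.996 ppt
After stage 2: salt = 3,536,840,000 + 87,200,000×33.9 = 6,492,920,000; volume = 241,000,000 m³
S = 6,492,920,000 / 241,000,000 = 26.9416 ppt

26.94 ppt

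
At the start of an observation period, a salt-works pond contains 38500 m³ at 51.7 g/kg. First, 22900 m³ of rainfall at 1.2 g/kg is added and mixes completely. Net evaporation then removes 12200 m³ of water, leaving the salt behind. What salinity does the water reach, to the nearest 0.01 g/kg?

After mixing: salt = 38,500×51.7 + 22,900×1.2 = 2,017,930; volume = 61,400 m³
After evaporation: salt unchanged = 2,017,930; volume = 61,400 − 12,200 = 49,200 m³
S = 2,017,930 / 49,200 = 41.0148 g/kg

41.01 g/kg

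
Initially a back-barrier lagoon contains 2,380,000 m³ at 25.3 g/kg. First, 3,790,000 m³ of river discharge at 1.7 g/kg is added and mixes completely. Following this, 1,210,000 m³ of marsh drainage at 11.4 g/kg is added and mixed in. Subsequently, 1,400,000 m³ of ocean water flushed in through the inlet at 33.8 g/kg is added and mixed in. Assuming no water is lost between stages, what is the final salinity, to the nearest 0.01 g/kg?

Mass of salt is conserved:
Initial salt = 2,380,000×25.3 = 60,214,000
After stage 1: salt = 60,214,000 + 3,790,000×1.7 = 66,657,000; volume = 6,170,000 m³; S = 10.803 g/kg
After stage 2: salt = 66,657,000 + 1,210,000×11.4 = 80,451,000; volume = 7,380,000 m³; S = 10.901 g/kg
After stage 3: salt = 80,451,000 + 1,400,000×33.8 = 127,771,000; volume = 8,780,000 m³
S = 127,771,000 / 8,780,000 = 14.5525 g/kg

14.55 g/kg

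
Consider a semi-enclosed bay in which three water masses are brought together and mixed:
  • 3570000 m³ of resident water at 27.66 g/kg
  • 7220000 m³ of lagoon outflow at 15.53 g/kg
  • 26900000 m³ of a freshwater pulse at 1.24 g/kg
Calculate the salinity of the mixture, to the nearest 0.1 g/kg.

By conservation of dissolved salt,
salt = 3,570,000×27.66 + 7,220,000×15.53 + 26,900,000×1.24 = 98,746,200 + 112,126,600 + 33,356,000 = 244,228,800
volume = 3,570,000 + 7,220,000 + 26,900,000 = 37,690,000 m³
S = 244,228,800 / 37,690,000 = 6.48 g/kg

6.5 g/kg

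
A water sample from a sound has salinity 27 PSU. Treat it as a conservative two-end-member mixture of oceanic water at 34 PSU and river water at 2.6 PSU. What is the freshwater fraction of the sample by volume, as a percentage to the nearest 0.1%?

22.3%

Let f be the freshwater fraction. Salt balance per unit volume:
f×2.6 + (1−f)×34 = 27
f = (34 − 27) / (34 − 2.6) = 7/31.4 = 0.2229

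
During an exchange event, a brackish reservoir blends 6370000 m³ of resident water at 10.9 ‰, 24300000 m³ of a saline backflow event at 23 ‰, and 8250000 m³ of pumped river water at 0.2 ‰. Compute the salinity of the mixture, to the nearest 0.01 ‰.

Conserving salt mass:
salt = 6,370,000×10.9 + 24,300,000×23 + 8,250,000×0.2 = 69,433,000 + 558,900,000 + 1,650,000 = 629,983,000
volume = 6,370,000 + 24,300,000 + 8,250,000 = 38,920,000 m³
S = 629,983,000 / 38,920,000 = 16.1866 ‰

16.19 ‰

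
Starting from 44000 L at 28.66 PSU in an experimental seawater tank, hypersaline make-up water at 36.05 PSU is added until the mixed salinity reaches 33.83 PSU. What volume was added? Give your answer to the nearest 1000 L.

102000 L

Salt balance: 44,000×28.66 + V×36.05 = (44,000+V)×33.83
1,261,040 + 36.05V = 1,488,520 + 33.83V
227,480 = 2.22V
V = 102,468.47 L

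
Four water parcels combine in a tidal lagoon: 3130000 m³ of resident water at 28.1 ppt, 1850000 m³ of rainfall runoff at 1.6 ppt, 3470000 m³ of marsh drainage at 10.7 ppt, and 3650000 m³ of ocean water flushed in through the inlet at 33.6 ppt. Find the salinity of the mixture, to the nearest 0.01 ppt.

20.72 ppt

Weighted by volume,
salt = 3,130,000×28.1 + 1,850,000×1.6 + 3,470,000×10.7 + 3,650,000×33.6 = 87,953,000 + 2,960,000 + 37,129,000 + 122,640,000 = 250,682,000
volume = 3,130,000 + 1,850,000 + 3,470,000 + 3,650,000 = 12,100,000 m³
S = 250,682,000 / 12,100,000 = 20.7175 ppt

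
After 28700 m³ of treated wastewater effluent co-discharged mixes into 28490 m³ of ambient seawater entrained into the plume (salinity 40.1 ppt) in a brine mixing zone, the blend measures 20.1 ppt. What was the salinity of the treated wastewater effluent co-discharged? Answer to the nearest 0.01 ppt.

Salt balance: 28,490×40.1 + 28,700×S = 57,190×20.1
1,142,449 + 28,700·S = 1,149,519
S = (1,149,519 − 1,142,449) / 28,700 = 0.2463 ppt

0.25 ppt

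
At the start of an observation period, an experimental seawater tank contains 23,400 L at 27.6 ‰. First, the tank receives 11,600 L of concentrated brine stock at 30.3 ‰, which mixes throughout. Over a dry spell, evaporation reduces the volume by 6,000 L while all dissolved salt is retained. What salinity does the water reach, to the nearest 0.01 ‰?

34.39 ‰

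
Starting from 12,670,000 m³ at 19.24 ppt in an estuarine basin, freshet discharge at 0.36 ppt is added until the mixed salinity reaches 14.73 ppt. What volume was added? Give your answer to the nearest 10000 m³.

3980000 m³

Salt balance: 12,670,000×19.24 + V×0.36 = (12,670,000+V)×14.73
243,770,800 + 0.36V = 186,629,100 + 14.73V
57,141,700 = 14.37V
V = 3,976,457.9 m³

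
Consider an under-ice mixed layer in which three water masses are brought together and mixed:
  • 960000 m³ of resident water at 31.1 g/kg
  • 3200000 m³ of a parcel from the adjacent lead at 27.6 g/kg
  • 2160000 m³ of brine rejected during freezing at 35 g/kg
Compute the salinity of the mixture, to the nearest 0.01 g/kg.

30.66 g/kg

Mass of salt is conserved:
salt = 960,000×31.1 + 3,200,000×27.6 + 2,160,000×35 = 29,856,000 + 88,320,000 + 75,600,000 = 193,776,000
volume = 960,000 + 3,200,000 + 2,160,000 = 6,320,000 m³
S = 193,776,000 / 6,320,000 = 30.6608 g/kg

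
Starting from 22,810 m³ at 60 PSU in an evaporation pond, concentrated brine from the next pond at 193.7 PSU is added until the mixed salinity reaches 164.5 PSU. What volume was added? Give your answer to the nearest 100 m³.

Salt balance: 22,810×60 + V×193.7 = (22,810+V)×164.5
1,368,600 + 193.7V = 3,752,245 + 164.5V
2,383,645 = 29.2V
V = 81,631.68 m³

81600 m³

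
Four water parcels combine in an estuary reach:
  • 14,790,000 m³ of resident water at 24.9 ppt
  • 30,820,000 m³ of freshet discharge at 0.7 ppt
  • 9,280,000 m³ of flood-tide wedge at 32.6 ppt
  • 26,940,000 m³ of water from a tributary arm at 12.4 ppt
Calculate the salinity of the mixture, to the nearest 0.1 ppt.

Total salt / total volume:
salt = 14,790,000×24.9 + 30,820,000×0.7 + 9,280,000×32.6 + 26,940,000×12.4 = 368,271,000 + 21,574,000 + 302,528,000 + 334,056,000 = 1,026,429,000
volume = 14,790,000 + 30,820,000 + 9,280,000 + 26,940,000 = 81,830,000 m³
S = 1,026,429,000 / 81,830,000 = 12.543 ppt

12.5 ppt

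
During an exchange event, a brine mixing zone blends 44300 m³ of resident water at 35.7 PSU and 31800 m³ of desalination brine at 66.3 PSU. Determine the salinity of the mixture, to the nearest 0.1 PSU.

48.5 PSU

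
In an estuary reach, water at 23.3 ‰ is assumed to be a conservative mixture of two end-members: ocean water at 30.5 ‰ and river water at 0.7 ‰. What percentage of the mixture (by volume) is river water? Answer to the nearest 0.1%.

Let f be the freshwater fraction. Salt balance per unit volume:
f×0.7 + (1−f)×30.5 = 23.3
f = (30.5 − 23.3) / (30.5 − 0.7) = 7.2/29.8 = 0.2416

24.2%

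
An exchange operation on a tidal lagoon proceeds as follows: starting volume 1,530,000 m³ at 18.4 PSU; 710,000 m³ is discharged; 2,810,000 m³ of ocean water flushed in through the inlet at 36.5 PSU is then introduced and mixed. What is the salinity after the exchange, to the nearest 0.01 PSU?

Remaining after removal: 820,000 m³ at 18.4 PSU (salt = 15,088,000)
After addition: salt = 15,088,000 + 2,810,000×36.5 = 117,653,000; volume = 3,630,000 m³
S = 117,653,000 / 3,630,000 = 32.4113 PSU

32.41 PSU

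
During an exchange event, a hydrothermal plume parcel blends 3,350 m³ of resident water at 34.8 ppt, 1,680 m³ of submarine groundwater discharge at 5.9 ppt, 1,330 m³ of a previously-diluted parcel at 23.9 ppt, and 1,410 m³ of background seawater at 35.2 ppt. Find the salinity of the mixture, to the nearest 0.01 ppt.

26.76 ppt

Mass of salt is conserved:
salt = 3,350×34.8 + 1,680×5.9 + 1,330×23.9 + 1,410×35.2 = 116,580 + 9,912 + 31,787 + 49,632 = 207,911
volume = 3,350 + 1,680 + 1,330 + 1,410 = 7,770 m³
S = 207,911 / 7,770 = 26.7582 ppt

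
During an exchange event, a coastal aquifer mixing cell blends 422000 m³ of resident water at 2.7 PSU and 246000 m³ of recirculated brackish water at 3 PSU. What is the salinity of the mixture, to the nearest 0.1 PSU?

2.8 PSU

Weighted by volume,
salt = 422,000×2.7 + 246,000×3 = 1,139,400 + 738,000 = 1,877,400
volume = 422,000 + 246,000 = 668,000 m³
S = 1,877,400 / 668,000 = 2.81 PSU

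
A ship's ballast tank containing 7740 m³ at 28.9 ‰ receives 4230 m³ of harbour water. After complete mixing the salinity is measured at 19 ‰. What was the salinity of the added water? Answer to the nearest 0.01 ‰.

0.89 ‰

Salt balance: 7,740×28.9 + 4,230×S = 11,970×19
223,686 + 4,230·S = 227,430
S = (227,430 − 223,686) / 4,230 = 0.8851 ‰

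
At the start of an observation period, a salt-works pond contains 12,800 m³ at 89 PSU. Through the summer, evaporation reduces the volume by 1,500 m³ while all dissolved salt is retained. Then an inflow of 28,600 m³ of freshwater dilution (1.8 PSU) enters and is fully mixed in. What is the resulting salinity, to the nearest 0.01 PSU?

After evaporation: salt = 12,800×89 = 1,139,200; volume = 12,800 − 1,500 = 11,300 m³
After mixing: salt = 1,139,200 + 28,600×1.8 = 1,190,680; volume = 11,300 + 28,600 = 39,900 m³
S = 1,190,680 / 39,900 = 29.8416 PSU

29.84 PSU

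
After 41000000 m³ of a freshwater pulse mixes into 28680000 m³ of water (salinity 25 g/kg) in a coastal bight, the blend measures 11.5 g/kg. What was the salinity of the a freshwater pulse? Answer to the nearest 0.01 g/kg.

Salt balance: 28,680,000×25 + 41,000,000×S = 69,680,000×11.5
717,000,000 + 41,000,000·S = 801,320,000
S = (801,320,000 − 717,000,000) / 41,000,000 = 2.0566 g/kg

2.06 g/kg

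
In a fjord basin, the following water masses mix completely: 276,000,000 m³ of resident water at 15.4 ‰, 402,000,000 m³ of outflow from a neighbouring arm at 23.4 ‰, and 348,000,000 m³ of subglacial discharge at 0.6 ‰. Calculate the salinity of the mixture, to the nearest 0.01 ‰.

Salt balance:
salt = 276,000,000×15.4 + 402,000,000×23.4 + 348,000,000×0.6 = 4,250,400,000 + 9,406,800,000 + 208,800,000 = 13,866,000,000
volume = 276,000,000 + 402,000,000 + 348,000,000 = 1,026,000,000 m³
S = 13,866,000,000 / 1,026,000,000 = 13.5146 ‰

13.51 ‰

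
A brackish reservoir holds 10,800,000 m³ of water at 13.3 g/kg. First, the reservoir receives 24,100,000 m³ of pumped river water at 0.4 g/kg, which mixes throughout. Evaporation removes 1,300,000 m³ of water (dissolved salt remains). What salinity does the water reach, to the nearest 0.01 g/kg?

4.56 g/kg

After mixing: salt = 10,800,000×13.3 + 24,100,000×0.4 = 153,280,000; volume = 34,900,000 m³
After evaporation: salt unchanged = 153,280,000; volume = 34,900,000 − 1,300,000 = 33,600,000 m³
S = 153,280,000 / 33,600,000 = 4.5619 g/kg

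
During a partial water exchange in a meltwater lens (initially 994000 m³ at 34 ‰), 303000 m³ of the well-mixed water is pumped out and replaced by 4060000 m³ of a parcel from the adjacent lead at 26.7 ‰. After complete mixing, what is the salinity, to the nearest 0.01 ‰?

27.76 ‰

Remaining after removal: 691,000 m³ at 34 ‰ (salt = 23,494,000)
After addition: salt = 23,494,000 + 4,060,000×26.7 = 131,896,000; volume = 4,751,000 m³
S = 131,896,000 / 4,751,000 = 27.7617 ‰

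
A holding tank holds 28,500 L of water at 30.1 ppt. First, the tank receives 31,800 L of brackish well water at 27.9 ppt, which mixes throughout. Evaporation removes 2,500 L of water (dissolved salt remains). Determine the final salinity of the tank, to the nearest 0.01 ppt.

After mixing: salt = 28,500×30.1 + 31,800×27.9 = 1,745,070; volume = 60,300 L
After evaporation: salt unchanged = 1,745,070; volume = 60,300 − 2,500 = 57,800 L
S = 1,745,070 / 57,800 = 30.1915 ppt

30.19 ppt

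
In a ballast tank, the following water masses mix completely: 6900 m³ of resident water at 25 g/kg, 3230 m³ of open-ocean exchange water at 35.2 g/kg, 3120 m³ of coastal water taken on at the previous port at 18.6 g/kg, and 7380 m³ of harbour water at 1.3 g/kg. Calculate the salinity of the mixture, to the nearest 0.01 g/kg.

17.15 g/kg

Weighted by volume,
salt = 6,900×25 + 3,230×35.2 + 3,120×18.6 + 7,380×1.3 = 172,500 + 113,696 + 58,032 + 9,594 = 353,822
volume = 6,900 + 3,230 + 3,120 + 7,380 = 20,630 m³
S = 353,822 / 20,630 = 17.1508 g/kg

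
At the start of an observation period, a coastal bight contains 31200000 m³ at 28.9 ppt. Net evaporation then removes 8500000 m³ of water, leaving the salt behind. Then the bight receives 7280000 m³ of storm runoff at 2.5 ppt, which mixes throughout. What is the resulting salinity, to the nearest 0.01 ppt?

30.68 ppt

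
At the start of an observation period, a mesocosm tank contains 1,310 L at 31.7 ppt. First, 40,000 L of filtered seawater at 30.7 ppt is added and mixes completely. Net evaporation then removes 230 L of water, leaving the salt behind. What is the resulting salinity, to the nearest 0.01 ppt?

30.90 ppt

After mixing: salt = 1,310×31.7 + 40,000×30.7 = 1,269,527; volume = 41,310 L
After evaporation: salt unchanged = 1,269,527; volume = 41,310 − 230 = 41,080 L
S = 1,269,527 / 41,080 = 30.9038 ppt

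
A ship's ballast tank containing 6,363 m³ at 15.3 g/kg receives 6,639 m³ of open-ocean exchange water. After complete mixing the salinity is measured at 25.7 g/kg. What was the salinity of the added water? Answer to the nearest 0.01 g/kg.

35.67 g/kg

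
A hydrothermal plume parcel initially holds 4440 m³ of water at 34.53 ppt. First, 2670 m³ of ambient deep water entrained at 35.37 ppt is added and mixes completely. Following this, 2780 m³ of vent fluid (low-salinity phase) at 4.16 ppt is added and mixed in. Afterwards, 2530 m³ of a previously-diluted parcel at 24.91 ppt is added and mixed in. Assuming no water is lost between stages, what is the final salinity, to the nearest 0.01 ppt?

25.95 ppt

Conserving salt mass:
Initial salt = 4,440×34.53 = 153,313.2
After stage 1: salt = 153,313.2 + 2,670×35.37 = 247,751.1; volume = 7,110 m³; S = 34.845 ppt
After stage 2: salt = 247,751.1 + 2,780×4.16 = 259,315.9; volume = 9,890 m³; S = 26.22 ppt
After stage 3: salt = 259,315.9 + 2,530×24.91 = 322,338.2; volume = 12,420 m³
S = 322,338.2 / 12,420 = 25.9532 ppt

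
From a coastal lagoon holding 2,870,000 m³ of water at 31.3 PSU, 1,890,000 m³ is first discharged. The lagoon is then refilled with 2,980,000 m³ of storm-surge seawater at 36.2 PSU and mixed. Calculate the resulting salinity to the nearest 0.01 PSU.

34.99 PSU

Remaining after removal: 980,000 m³ at 31.3 PSU (salt = 30,674,000)
After addition: salt = 30,674,000 + 2,980,000×36.2 = 138,550,000; volume = 3,960,000 m³
S = 138,550,000 / 3,960,000 = 34.9874 PSU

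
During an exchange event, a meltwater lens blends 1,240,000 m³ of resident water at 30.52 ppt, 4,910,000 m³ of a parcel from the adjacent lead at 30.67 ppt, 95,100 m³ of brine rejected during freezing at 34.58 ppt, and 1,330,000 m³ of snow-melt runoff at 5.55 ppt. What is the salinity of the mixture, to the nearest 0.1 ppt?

Mass of salt is conserved:
salt = 1,240,000×30.52 + 4,910,000×30.67 + 95,100×34.58 + 1,330,000×5.55 = 37,844,800 + 150,589,700 + 3,288,558 + 7,381,500 = 199,104,558
volume = 1,240,000 + 4,910,000 + 95,100 + 1,330,000 = 7,575,100 m³
S = 199,104,558 / 7,575,100 = 26.284 ppt

26.3 ppt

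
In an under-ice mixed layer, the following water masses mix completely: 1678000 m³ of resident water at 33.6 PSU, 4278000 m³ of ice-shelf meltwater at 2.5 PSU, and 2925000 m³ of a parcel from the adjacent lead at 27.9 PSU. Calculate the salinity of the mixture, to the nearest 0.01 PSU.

By conservation of dissolved salt,
salt = 1,678,000×33.6 + 4,278,000×2.5 + 2,925,000×27.9 = 56,380,800 + 10,695,000 + 81,607,500 = 148,683,300
volume = 1,678,000 + 4,278,000 + 2,925,000 = 8,881,000 m³
S = 148,683,300 / 8,881,000 = 16.7417 PSU

16.74 PSU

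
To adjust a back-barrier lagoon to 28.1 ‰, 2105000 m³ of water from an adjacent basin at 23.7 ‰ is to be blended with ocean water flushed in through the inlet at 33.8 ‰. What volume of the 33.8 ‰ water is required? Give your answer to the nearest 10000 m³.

1620000 m³

Salt balance: 2,105,000×23.7 + V×33.8 = (2,105,000+V)×28.1
49,888,500 + 33.8V = 59,150,500 + 28.1V
9,262,000 = 5.7V
V = 1,624,912.28 m³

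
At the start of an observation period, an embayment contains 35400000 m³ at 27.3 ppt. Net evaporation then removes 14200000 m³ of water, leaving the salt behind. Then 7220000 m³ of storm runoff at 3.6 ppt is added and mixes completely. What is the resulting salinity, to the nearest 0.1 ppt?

After evaporation: salt = 35,400,000×27.3 = 966,420,000; volume = 35,400,000 − 14,200,000 = 21,200,000 m³
After mixing: salt = 966,420,000 + 7,220,000×3.6 = 992,412,000; volume = 21,200,000 + 7,220,000 = 28,420,000 m³
S = 992,412,000 / 28,420,000 = 34.9195 ppt

34.9 ppt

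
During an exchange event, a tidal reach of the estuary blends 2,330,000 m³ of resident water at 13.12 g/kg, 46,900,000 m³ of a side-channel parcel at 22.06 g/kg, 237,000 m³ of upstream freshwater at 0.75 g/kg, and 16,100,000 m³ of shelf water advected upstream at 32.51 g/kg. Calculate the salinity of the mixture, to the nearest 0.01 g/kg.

24.23 g/kg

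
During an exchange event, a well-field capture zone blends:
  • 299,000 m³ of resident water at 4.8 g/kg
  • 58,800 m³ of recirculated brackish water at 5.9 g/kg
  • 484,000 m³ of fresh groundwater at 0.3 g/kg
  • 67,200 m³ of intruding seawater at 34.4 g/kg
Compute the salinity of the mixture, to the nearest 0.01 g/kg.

Salt balance:
salt = 299,000×4.8 + 58,800×5.9 + 484,000×0.3 + 67,200×34.4 = 1,435,200 + 346,920 + 145,200 + 2,311,680 = 4,239,000
volume = 299,000 + 58,800 + 484,000 + 67,200 = 909,000 m³
S = 4,239,000 / 909,000 = 4.6634 g/kg

4.66 g/kg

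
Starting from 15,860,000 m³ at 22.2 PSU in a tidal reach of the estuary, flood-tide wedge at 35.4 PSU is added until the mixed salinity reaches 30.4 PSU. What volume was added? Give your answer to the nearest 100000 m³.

Salt balance: 15,860,000×22.2 + V×35.4 = (15,860,000+V)×30.4
352,092,000 + 35.4V = 482,144,000 + 30.4V
130,052,000 = 5V
V = 26,010,400 m³

26000000 m³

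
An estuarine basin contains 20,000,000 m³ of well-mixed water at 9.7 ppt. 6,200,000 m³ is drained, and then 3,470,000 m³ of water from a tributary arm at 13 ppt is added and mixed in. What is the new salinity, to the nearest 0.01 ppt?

Remaining after removal: 13,800,000 m³ at 9.7 ppt (salt = 133,860,000)
After addition: salt = 133,860,000 + 3,470,000×13 = 178,970,000; volume = 17,270,000 m³
S = 178,970,000 / 17,270,000 = 10.3631 ppt

10.36 ppt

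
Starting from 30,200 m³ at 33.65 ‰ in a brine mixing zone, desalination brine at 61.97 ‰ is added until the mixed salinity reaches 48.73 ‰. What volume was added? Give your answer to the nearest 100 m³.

34400 m³

Salt balance: 30,200×33.65 + V×61.97 = (30,200+V)×48.73
1,016,230 + 61.97V = 1,471,646 + 48.73V
455,416 = 13.24V
V = 34,396.98 m³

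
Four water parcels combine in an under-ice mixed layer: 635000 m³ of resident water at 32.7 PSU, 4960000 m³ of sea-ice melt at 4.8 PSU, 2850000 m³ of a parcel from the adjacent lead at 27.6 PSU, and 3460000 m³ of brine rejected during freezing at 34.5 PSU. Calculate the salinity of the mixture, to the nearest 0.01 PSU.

Conserving salt mass:
salt = 635,000×32.7 + 4,960,000×4.8 + 2,850,000×27.6 + 3,460,000×34.5 = 20,764,500 + 23,808,000 + 78,660,000 + 119,370,000 = 242,602,500
volume = 635,000 + 4,960,000 + 2,850,000 + 3,460,000 = 11,905,000 m³
S = 242,602,500 / 11,905,000 = 20.3782 PSU

20.38 PSU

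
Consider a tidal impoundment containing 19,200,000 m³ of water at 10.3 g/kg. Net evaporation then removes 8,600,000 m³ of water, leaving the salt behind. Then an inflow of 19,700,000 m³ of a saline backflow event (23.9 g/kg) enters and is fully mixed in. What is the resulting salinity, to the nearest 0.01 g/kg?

After evaporation: salt = 19,200,000×10.3 = 197,760,000; volume = 19,200,000 − 8,600,000 = 10,600,000 m³
After mixing: salt = 197,760,000 + 19,700,000×23.9 = 668,590,000; volume = 10,600,000 + 19,700,000 = 30,300,000 m³
S = 668,590,000 / 30,300,000 = 22.0657 g/kg

22.07 g/kg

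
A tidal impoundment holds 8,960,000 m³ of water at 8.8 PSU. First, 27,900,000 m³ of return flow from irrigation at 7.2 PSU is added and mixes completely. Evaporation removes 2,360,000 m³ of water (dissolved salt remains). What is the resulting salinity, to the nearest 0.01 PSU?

8.11 PSU

After mixing: salt = 8,960,000×8.8 + 27,900,000×7.2 = 279,728,000; volume = 36,860,000 m³
After evaporation: salt unchanged = 279,728,000; volume = 36,860,000 − 2,360,000 = 34,500,000 m³
S = 279,728,000 / 34,500,000 = 8.1081 PSU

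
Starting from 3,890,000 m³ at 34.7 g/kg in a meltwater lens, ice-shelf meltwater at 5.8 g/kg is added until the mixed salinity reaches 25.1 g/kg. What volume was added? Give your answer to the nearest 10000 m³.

1930000 m³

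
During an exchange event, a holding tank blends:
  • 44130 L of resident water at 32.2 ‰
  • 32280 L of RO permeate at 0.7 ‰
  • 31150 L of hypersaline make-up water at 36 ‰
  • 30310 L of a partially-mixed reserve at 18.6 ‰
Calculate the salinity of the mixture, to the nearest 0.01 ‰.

Weighted by volume,
salt = 44,130×32.2 + 32,280×0.7 + 31,150×36 + 30,310×18.6 = 1,420,986 + 22,596 + 1,121,400 + 563,766 = 3,128,748
volume = 44,130 + 32,280 + 31,150 + 30,310 = 137,870 L
S = 3,128,748 / 137,870 = 22.6935 ‰

22.69 ‰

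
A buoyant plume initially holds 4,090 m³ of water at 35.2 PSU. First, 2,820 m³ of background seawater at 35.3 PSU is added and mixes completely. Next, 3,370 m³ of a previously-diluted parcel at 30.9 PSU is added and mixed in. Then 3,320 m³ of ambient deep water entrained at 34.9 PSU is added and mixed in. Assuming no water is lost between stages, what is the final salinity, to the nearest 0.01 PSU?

Total salt / total volume:
Initial salt = 4,090×35.2 = 143,968
After stage 1: salt = 143,968 + 2,820×35.3 = 243,514; volume = 6,910 m³; S = 35.241 PSU
After stage 2: salt = 243,514 + 3,370×30.9 = 347,647; volume = 10,280 m³; S = 33.818 PSU
After stage 3: salt = 347,647 + 3,320×34.9 = 463,515; volume = 13,600 m³
S = 463,515 / 13,600 = 34.082 PSU

34.08 PSU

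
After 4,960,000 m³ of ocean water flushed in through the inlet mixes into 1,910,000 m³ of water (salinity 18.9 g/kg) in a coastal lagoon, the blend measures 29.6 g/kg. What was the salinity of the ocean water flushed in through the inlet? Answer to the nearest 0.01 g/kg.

Salt balance: 1,910,000×18.9 + 4,960,000×S = 6,870,000×29.6
36,099,000 + 4,960,000·S = 203,352,000
S = (203,352,000 − 36,099,000) / 4,960,000 = 33.7204 g/kg

33.72 g/kg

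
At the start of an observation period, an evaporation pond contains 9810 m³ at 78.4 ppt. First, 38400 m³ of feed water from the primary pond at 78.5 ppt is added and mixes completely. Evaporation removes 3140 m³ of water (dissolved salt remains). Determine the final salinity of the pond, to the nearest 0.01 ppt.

83.95 ppt

After mixing: salt = 9,810×78.4 + 38,400×78.5 = 3,783,504; volume = 48,210 m³
After evaporation: salt unchanged = 3,783,504; volume = 48,210 − 3,140 = 45,070 m³
S = 3,783,504 / 45,070 = 83.9473 ppt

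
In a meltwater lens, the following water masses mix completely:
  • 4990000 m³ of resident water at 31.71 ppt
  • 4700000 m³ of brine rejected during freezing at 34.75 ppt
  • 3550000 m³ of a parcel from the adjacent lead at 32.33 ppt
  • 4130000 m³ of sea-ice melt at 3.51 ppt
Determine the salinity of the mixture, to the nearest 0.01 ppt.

25.95 ppt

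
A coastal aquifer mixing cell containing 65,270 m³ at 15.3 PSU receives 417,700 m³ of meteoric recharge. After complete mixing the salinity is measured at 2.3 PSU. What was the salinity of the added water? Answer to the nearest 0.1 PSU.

Salt balance: 65,270×15.3 + 417,700×S = 482,970×2.3
998,631 + 417,700·S = 1,110,831
S = (1,110,831 − 998,631) / 417,700 = 0.2686 PSU

0.3 PSU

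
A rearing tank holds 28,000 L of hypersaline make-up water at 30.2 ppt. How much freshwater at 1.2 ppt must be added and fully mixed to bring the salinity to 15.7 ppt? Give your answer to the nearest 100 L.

Salt balance: 28,000×30.2 + V×1.2 = (28,000+V)×15.7
845,600 + 1.2V = 439,600 + 15.7V
406,000 = 14.5V
V = 28,000 L

28000 L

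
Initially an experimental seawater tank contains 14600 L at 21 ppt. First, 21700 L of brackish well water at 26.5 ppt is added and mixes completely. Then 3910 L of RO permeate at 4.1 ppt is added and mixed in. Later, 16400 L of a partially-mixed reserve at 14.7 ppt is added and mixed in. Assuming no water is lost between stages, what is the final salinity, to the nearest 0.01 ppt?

20.12 ppt

Mass of salt is conserved:
Initial salt = 14,600×21 = 306,600
After stage 1: salt = 306,600 + 21,700×26.5 = 881,650; volume = 36,300 L; S = 24.288 ppt
After stage 2: salt = 881,650 + 3,910×4.1 = 897,681; volume = 40,210 L; S = 22.325 ppt
After stage 3: salt = 897,681 + 16,400×14.7 = 1,138,761; volume = 56,610 L
S = 1,138,761 / 56,610 = 20.1159 ppt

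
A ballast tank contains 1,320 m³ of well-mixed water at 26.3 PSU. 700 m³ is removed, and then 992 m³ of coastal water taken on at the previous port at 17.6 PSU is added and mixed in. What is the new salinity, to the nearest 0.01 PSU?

Remaining after removal: 620 m³ at 26.3 PSU (salt = 16,306)
After addition: salt = 16,306 + 992×17.6 = 33,765.2; volume = 1,612 m³
S = 33,765.2 / 1,612 = 20.9462 PSU

20.95 PSU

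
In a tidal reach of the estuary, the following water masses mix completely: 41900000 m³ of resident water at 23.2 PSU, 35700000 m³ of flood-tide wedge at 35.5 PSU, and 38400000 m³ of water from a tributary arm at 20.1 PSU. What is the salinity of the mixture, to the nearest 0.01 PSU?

Mass of salt is conserved:
salt = 41,900,000×23.2 + 35,700,000×35.5 + 38,400,000×20.1 = 972,080,000 + 1,267,350,000 + 771,840,000 = 3,011,270,000
volume = 41,900,000 + 35,700,000 + 38,400,000 = 116,000,000 m³
S = 3,011,270,000 / 116,000,000 = 25.9592 PSU

25.96 PSU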